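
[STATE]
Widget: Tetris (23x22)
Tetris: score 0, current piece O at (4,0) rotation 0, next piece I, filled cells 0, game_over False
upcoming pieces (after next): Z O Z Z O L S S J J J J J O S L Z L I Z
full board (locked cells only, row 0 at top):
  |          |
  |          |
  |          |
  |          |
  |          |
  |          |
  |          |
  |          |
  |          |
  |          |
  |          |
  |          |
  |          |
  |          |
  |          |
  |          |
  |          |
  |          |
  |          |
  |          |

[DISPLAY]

    ▓▓    │Next:       
    ▓▓    │████        
          │            
          │            
          │            
          │            
          │Score:      
          │0           
          │            
          │            
          │            
          │            
          │            
          │            
          │            
          │            
          │            
          │            
          │            
          │            
          │            
          │            


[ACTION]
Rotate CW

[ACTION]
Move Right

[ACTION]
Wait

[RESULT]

          │Next:       
     ▓▓   │████        
     ▓▓   │            
          │            
          │            
          │            
          │Score:      
          │0           
          │            
          │            
          │            
          │            
          │            
          │            
          │            
          │            
          │            
          │            
          │            
          │            
          │            
          │            


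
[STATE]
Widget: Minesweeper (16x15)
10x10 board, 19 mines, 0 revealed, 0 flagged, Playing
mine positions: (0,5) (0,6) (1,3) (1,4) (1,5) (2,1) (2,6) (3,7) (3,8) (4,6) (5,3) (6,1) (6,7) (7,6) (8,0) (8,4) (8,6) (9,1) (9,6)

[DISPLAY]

■■■■■■■■■■      
■■■■■■■■■■      
■■■■■■■■■■      
■■■■■■■■■■      
■■■■■■■■■■      
■■■■■■■■■■      
■■■■■■■■■■      
■■■■■■■■■■      
■■■■■■■■■■      
■■■■■■■■■■      
                
                
                
                
                


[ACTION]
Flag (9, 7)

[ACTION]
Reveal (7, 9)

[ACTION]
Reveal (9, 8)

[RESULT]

■■■■■■■■■■      
■■■■■■■■■■      
■■■■■■■■■■      
■■■■■■■■■■      
■■■■■■■■21      
■■■■■■■■1       
■■■■■■■■1       
■■■■■■■31       
■■■■■■■3        
■■■■■■■2        
                
                
                
                
                


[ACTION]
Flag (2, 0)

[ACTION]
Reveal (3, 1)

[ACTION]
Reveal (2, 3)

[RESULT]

■■■■■■■■■■      
■■■■■■■■■■      
⚑■■2■■■■■■      
■1■■■■■■■■      
■■■■■■■■21      
■■■■■■■■1       
■■■■■■■■1       
■■■■■■■31       
■■■■■■■3        
■■■■■■■2        
                
                
                
                
                


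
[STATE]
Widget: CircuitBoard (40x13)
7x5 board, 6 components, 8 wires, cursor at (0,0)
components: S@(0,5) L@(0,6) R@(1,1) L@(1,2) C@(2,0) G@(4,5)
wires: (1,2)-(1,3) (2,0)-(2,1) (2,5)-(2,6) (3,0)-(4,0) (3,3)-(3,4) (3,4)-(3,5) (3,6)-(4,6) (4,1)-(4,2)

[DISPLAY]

   0 1 2 3 4 5 6                        
0  [.]                  S   L           
                                        
1       R   L ─ ·                       
                                        
2   C ─ ·               · ─ ·           
                                        
3   ·           · ─ · ─ ·   ·           
    │                       │           
4   ·   · ─ ·           G   ·           
Cursor: (0,0)                           
                                        
                                        


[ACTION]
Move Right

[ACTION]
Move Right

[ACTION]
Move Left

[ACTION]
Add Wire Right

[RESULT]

   0 1 2 3 4 5 6                        
0      [.]─ ·           S   L           
                                        
1       R   L ─ ·                       
                                        
2   C ─ ·               · ─ ·           
                                        
3   ·           · ─ · ─ ·   ·           
    │                       │           
4   ·   · ─ ·           G   ·           
Cursor: (0,1)                           
                                        
                                        


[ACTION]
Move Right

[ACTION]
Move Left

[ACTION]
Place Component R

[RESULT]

   0 1 2 3 4 5 6                        
0      [R]─ ·           S   L           
                                        
1       R   L ─ ·                       
                                        
2   C ─ ·               · ─ ·           
                                        
3   ·           · ─ · ─ ·   ·           
    │                       │           
4   ·   · ─ ·           G   ·           
Cursor: (0,1)                           
                                        
                                        


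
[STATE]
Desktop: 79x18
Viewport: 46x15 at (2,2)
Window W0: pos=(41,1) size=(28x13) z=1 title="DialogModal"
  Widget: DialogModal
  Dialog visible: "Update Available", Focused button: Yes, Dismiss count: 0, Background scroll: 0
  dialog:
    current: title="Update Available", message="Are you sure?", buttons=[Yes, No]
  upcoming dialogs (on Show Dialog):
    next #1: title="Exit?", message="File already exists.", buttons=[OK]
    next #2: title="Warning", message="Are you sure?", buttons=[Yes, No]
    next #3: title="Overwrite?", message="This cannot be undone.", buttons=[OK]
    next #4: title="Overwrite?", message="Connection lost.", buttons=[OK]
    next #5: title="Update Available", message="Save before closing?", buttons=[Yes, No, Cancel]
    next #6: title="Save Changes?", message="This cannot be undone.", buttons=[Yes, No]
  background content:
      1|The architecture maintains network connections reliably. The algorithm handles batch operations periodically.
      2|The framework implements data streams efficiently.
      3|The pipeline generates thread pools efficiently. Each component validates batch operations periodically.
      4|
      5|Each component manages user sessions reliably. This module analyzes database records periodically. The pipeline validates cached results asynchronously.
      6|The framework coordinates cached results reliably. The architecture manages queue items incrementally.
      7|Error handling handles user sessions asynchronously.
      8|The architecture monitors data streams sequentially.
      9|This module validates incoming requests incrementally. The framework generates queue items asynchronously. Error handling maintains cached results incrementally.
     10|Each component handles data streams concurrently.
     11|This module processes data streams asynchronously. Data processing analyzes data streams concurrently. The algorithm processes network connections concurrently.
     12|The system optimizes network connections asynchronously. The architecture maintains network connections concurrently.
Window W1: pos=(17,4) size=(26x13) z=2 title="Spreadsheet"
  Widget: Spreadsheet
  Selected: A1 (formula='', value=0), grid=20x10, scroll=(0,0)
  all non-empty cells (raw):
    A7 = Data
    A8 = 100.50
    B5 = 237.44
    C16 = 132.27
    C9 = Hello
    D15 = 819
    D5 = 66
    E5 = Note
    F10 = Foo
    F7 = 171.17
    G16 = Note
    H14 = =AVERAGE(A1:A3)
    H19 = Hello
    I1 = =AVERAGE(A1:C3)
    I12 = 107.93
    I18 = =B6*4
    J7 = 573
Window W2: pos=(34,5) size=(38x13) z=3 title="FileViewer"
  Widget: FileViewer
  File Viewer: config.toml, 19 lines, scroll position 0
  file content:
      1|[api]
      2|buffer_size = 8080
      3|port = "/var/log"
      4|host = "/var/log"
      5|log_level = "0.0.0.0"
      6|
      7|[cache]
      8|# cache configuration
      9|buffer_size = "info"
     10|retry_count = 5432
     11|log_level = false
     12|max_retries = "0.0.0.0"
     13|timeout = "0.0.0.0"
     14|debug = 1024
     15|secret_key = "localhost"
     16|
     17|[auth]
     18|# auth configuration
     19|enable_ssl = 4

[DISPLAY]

                                       ┃ Dialo
                                       ┠──────
               ┏━━━━━━━━━━━━━━━━━━━━━━━━┓he ar
               ┃ Spreadsheet    ┏━━━━━━━━━━━━━
               ┠────────────────┃ FileViewer  
               ┃A1:             ┠─────────────
               ┃       A       B┃[api]        
               ┃----------------┃buffer_size =
               ┃  1      [0]    ┃port = "/var/
               ┃  2        0    ┃host = "/var/
               ┃  3        0    ┃log_level = "
               ┃  4        0    ┃             
               ┃  5        0  23┃[cache]      
               ┃  6        0    ┃# cache confi
               ┗━━━━━━━━━━━━━━━━┃buffer_size =


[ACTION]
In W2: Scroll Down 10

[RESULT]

                                       ┃ Dialo
                                       ┠──────
               ┏━━━━━━━━━━━━━━━━━━━━━━━━┓he ar
               ┃ Spreadsheet    ┏━━━━━━━━━━━━━
               ┠────────────────┃ FileViewer  
               ┃A1:             ┠─────────────
               ┃       A       B┃log_level = f
               ┃----------------┃max_retries =
               ┃  1      [0]    ┃timeout = "0.
               ┃  2        0    ┃debug = 1024 
               ┃  3        0    ┃secret_key = 
               ┃  4        0    ┃             
               ┃  5        0  23┃[auth]       
               ┃  6        0    ┃# auth config
               ┗━━━━━━━━━━━━━━━━┃enable_ssl = 


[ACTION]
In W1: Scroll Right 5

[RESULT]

                                       ┃ Dialo
                                       ┠──────
               ┏━━━━━━━━━━━━━━━━━━━━━━━━┓he ar
               ┃ Spreadsheet    ┏━━━━━━━━━━━━━
               ┠────────────────┃ FileViewer  
               ┃A1:             ┠─────────────
               ┃       F       G┃log_level = f
               ┃----------------┃max_retries =
               ┃  1        0    ┃timeout = "0.
               ┃  2        0    ┃debug = 1024 
               ┃  3        0    ┃secret_key = 
               ┃  4        0    ┃             
               ┃  5        0    ┃[auth]       
               ┃  6        0    ┃# auth config
               ┗━━━━━━━━━━━━━━━━┃enable_ssl = 


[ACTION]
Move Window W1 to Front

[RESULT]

                                       ┃ Dialo
                                       ┠──────
               ┏━━━━━━━━━━━━━━━━━━━━━━━━┓he ar
               ┃ Spreadsheet            ┃━━━━━
               ┠────────────────────────┨wer  
               ┃A1:                     ┃─────
               ┃       F       G       H┃l = f
               ┃------------------------┃ies =
               ┃  1        0       0    ┃= "0.
               ┃  2        0       0    ┃1024 
               ┃  3        0       0    ┃ey = 
               ┃  4        0       0    ┃     
               ┃  5        0       0    ┃     
               ┃  6        0       0    ┃onfig
               ┗━━━━━━━━━━━━━━━━━━━━━━━━┛sl = 


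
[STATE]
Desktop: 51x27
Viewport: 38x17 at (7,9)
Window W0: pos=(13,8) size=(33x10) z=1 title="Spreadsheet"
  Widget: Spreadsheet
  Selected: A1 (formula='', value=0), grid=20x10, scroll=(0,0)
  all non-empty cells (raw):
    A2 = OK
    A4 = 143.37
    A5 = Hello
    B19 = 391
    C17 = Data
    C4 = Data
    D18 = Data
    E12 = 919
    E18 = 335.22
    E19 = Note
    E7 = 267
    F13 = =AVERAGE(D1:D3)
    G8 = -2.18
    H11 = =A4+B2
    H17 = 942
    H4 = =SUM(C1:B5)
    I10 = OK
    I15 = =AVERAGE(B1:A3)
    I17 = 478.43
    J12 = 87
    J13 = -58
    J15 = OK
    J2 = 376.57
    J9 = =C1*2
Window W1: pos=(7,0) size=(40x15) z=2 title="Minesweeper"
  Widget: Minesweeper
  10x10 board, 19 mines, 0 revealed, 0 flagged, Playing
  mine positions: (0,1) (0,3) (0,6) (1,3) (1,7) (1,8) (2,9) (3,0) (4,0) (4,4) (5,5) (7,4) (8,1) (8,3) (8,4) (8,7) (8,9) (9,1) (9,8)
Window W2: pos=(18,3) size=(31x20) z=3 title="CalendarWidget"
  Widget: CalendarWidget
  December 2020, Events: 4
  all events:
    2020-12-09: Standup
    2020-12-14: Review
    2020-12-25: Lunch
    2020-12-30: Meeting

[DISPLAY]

┃■■■■■■■■■■┃ 7  8  9* 10 11 12 13     
┃■■■■■■■■■■┃14* 15 16 17 18 19 20     
┃■■■■■■■■■■┃21 22 23 24 25* 26 27     
┃■■■■■■■■■■┃28 29 30* 31              
┃          ┃                          
┗━━━━━━━━━━┃                          
      ┃  2 ┃                          
      ┃  3 ┃                          
      ┗━━━━┃                          
           ┃                          
           ┃                          
           ┃                          
           ┃                          
           ┗━━━━━━━━━━━━━━━━━━━━━━━━━━
                                      
                                      
                                      


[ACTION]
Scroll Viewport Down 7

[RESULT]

┃■■■■■■■■■■┃14* 15 16 17 18 19 20     
┃■■■■■■■■■■┃21 22 23 24 25* 26 27     
┃■■■■■■■■■■┃28 29 30* 31              
┃          ┃                          
┗━━━━━━━━━━┃                          
      ┃  2 ┃                          
      ┃  3 ┃                          
      ┗━━━━┃                          
           ┃                          
           ┃                          
           ┃                          
           ┃                          
           ┗━━━━━━━━━━━━━━━━━━━━━━━━━━
                                      
                                      
                                      
                                      


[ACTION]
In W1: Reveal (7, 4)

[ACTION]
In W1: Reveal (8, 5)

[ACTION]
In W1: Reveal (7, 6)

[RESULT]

┃■■■■✹■■■■■┃14* 15 16 17 18 19 20     
┃■✹■✹✹■■✹■✹┃21 22 23 24 25* 26 27     
┃■✹■■■■■■✹■┃28 29 30* 31              
┃          ┃                          
┗━━━━━━━━━━┃                          
      ┃  2 ┃                          
      ┃  3 ┃                          
      ┗━━━━┃                          
           ┃                          
           ┃                          
           ┃                          
           ┃                          
           ┗━━━━━━━━━━━━━━━━━━━━━━━━━━
                                      
                                      
                                      
                                      


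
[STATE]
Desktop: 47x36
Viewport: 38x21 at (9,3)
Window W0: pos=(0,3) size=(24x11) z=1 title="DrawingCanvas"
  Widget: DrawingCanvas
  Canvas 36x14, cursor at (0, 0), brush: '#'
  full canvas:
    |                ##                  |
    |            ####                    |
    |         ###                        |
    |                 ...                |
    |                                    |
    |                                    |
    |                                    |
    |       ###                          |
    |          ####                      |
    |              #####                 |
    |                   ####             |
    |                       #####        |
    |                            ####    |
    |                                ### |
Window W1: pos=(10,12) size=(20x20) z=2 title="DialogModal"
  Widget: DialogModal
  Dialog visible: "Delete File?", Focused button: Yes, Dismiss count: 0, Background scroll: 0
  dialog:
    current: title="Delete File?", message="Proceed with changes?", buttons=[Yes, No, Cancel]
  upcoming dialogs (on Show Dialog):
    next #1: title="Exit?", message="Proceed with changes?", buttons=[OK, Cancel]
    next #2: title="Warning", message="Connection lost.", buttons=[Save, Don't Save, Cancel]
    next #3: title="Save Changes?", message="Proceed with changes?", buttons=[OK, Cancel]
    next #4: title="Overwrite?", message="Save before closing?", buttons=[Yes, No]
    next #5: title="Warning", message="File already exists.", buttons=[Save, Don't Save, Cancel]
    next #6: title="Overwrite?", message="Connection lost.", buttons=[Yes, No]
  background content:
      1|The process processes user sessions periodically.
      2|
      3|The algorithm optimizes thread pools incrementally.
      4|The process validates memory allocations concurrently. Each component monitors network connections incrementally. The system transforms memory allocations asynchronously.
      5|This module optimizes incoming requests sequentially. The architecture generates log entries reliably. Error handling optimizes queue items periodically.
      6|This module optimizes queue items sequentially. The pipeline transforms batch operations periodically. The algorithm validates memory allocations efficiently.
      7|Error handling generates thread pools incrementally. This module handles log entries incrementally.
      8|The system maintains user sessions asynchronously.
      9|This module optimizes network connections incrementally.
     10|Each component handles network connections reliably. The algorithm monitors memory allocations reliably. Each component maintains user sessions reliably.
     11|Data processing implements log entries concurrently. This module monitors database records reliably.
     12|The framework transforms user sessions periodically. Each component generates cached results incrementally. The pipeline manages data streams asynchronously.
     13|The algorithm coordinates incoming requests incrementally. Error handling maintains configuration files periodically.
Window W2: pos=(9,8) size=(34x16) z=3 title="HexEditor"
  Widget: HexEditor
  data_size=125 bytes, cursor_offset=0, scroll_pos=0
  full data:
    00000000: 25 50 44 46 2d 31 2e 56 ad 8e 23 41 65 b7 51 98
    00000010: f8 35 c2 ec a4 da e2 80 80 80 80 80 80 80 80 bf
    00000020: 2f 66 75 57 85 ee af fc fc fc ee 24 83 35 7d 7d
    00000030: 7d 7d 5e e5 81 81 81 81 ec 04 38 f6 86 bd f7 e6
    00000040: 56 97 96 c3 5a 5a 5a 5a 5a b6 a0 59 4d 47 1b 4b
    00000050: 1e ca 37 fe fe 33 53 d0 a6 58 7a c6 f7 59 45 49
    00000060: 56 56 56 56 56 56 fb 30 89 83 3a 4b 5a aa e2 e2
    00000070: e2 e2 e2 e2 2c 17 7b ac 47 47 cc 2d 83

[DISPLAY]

━━━━━━━━━━━━━━┓                       
Canvas        ┃                       
──────────────┨                       
        ##    ┃                       
    ####      ┃                       
┏━━━━━━━━━━━━━━━━━━━━━━━━━━━━━━━━┓    
┃ HexEditor                      ┃    
┠────────────────────────────────┨    
┃00000000  25 50 44 46 2d 31 2e 5┃    
┃00000010  f8 35 c2 ec a4 da e2 8┃    
┃00000020  2f 66 75 57 85 ee af f┃    
┃00000030  7d 7d 5e e5 81 81 81 8┃    
┃00000040  56 97 96 c3 5a 5a 5a 5┃    
┃00000050  1e ca 37 fe fe 33 53 d┃    
┃00000060  56 56 56 56 56 56 fb 3┃    
┃00000070  e2 e2 e2 e2 2c 17 7b a┃    
┃                                ┃    
┃                                ┃    
┃                                ┃    
┃                                ┃    
┗━━━━━━━━━━━━━━━━━━━━━━━━━━━━━━━━┛    


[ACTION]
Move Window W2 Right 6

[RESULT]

━━━━━━━━━━━━━━┓                       
Canvas        ┃                       
──────────────┨                       
        ##    ┃                       
    ####      ┃                       
 ###┏━━━━━━━━━━━━━━━━━━━━━━━━━━━━━━━━┓
    ┃ HexEditor                      ┃
    ┠────────────────────────────────┨
    ┃00000000  25 50 44 46 2d 31 2e 5┃
 ┏━━┃00000010  f8 35 c2 ec a4 da e2 8┃
━┃ D┃00000020  2f 66 75 57 85 ee af f┃
 ┠──┃00000030  7d 7d 5e e5 81 81 81 8┃
 ┃Th┃00000040  56 97 96 c3 5a 5a 5a 5┃
 ┃  ┃00000050  1e ca 37 fe fe 33 53 d┃
 ┃Th┃00000060  56 56 56 56 56 56 fb 3┃
 ┃Th┃00000070  e2 e2 e2 e2 2c 17 7b a┃
 ┃Th┃                                ┃
 ┃Th┃                                ┃
 ┃Er┃                                ┃
 ┃Th┃                                ┃
 ┃Th┗━━━━━━━━━━━━━━━━━━━━━━━━━━━━━━━━┛


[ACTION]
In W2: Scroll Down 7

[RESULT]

━━━━━━━━━━━━━━┓                       
Canvas        ┃                       
──────────────┨                       
        ##    ┃                       
    ####      ┃                       
 ###┏━━━━━━━━━━━━━━━━━━━━━━━━━━━━━━━━┓
    ┃ HexEditor                      ┃
    ┠────────────────────────────────┨
    ┃00000070  e2 e2 e2 e2 2c 17 7b a┃
 ┏━━┃                                ┃
━┃ D┃                                ┃
 ┠──┃                                ┃
 ┃Th┃                                ┃
 ┃  ┃                                ┃
 ┃Th┃                                ┃
 ┃Th┃                                ┃
 ┃Th┃                                ┃
 ┃Th┃                                ┃
 ┃Er┃                                ┃
 ┃Th┃                                ┃
 ┃Th┗━━━━━━━━━━━━━━━━━━━━━━━━━━━━━━━━┛


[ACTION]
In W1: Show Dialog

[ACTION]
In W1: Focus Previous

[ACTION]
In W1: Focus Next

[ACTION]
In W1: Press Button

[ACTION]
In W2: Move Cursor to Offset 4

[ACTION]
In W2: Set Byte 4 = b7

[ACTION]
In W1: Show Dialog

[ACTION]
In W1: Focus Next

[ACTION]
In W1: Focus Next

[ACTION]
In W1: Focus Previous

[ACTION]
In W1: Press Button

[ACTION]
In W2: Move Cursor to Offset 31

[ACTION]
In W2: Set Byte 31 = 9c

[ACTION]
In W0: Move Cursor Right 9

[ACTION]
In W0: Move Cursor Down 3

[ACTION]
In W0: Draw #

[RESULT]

━━━━━━━━━━━━━━┓                       
Canvas        ┃                       
──────────────┨                       
        ##    ┃                       
    ####      ┃                       
 ###┏━━━━━━━━━━━━━━━━━━━━━━━━━━━━━━━━┓
 #  ┃ HexEditor                      ┃
    ┠────────────────────────────────┨
    ┃00000070  e2 e2 e2 e2 2c 17 7b a┃
 ┏━━┃                                ┃
━┃ D┃                                ┃
 ┠──┃                                ┃
 ┃Th┃                                ┃
 ┃  ┃                                ┃
 ┃Th┃                                ┃
 ┃Th┃                                ┃
 ┃Th┃                                ┃
 ┃Th┃                                ┃
 ┃Er┃                                ┃
 ┃Th┃                                ┃
 ┃Th┗━━━━━━━━━━━━━━━━━━━━━━━━━━━━━━━━┛


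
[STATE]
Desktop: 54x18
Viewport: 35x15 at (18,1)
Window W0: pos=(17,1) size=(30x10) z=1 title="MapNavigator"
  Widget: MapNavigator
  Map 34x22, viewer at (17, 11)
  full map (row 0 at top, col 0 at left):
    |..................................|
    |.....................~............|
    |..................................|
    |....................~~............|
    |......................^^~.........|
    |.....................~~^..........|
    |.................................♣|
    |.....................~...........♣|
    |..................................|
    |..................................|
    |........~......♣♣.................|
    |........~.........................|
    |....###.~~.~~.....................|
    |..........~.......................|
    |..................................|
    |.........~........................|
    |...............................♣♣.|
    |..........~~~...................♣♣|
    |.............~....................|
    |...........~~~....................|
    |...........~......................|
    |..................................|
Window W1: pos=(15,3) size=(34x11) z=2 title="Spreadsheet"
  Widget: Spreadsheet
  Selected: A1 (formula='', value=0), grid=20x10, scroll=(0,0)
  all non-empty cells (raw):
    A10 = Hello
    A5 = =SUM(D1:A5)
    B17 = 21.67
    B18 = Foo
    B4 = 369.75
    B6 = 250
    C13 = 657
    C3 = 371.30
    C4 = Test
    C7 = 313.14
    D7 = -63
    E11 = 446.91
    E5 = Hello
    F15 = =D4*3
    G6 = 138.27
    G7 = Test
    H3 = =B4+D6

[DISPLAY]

━━━━━━━━━━━━━━━━━━━━━━━━━━━━┓      
 MapNavigator               ┃      
━━━━━━━━━━━━━━━━━━━━━━━━━━━━━━┓    
preadsheet                    ┃    
──────────────────────────────┨    
:                             ┃    
     A       B       C       D┃    
------------------------------┃    
1      [0]       0       0    ┃    
2        0       0       0    ┃    
3        0       0  371.30    ┃    
4        0  369.75Test        ┃    
━━━━━━━━━━━━━━━━━━━━━━━━━━━━━━┛    
                                   
                                   


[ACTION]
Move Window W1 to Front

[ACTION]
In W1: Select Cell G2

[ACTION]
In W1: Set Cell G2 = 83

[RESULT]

━━━━━━━━━━━━━━━━━━━━━━━━━━━━┓      
 MapNavigator               ┃      
━━━━━━━━━━━━━━━━━━━━━━━━━━━━━━┓    
preadsheet                    ┃    
──────────────────────────────┨    
: 83                          ┃    
     A       B       C       D┃    
------------------------------┃    
1        0       0       0    ┃    
2        0       0       0    ┃    
3        0       0  371.30    ┃    
4        0  369.75Test        ┃    
━━━━━━━━━━━━━━━━━━━━━━━━━━━━━━┛    
                                   
                                   


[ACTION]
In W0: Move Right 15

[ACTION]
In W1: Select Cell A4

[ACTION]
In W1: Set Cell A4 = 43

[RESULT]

━━━━━━━━━━━━━━━━━━━━━━━━━━━━┓      
 MapNavigator               ┃      
━━━━━━━━━━━━━━━━━━━━━━━━━━━━━━┓    
preadsheet                    ┃    
──────────────────────────────┨    
: 43                          ┃    
     A       B       C       D┃    
------------------------------┃    
1        0       0       0    ┃    
2        0       0       0    ┃    
3        0       0  371.30    ┃    
4     [43]  369.75Test        ┃    
━━━━━━━━━━━━━━━━━━━━━━━━━━━━━━┛    
                                   
                                   


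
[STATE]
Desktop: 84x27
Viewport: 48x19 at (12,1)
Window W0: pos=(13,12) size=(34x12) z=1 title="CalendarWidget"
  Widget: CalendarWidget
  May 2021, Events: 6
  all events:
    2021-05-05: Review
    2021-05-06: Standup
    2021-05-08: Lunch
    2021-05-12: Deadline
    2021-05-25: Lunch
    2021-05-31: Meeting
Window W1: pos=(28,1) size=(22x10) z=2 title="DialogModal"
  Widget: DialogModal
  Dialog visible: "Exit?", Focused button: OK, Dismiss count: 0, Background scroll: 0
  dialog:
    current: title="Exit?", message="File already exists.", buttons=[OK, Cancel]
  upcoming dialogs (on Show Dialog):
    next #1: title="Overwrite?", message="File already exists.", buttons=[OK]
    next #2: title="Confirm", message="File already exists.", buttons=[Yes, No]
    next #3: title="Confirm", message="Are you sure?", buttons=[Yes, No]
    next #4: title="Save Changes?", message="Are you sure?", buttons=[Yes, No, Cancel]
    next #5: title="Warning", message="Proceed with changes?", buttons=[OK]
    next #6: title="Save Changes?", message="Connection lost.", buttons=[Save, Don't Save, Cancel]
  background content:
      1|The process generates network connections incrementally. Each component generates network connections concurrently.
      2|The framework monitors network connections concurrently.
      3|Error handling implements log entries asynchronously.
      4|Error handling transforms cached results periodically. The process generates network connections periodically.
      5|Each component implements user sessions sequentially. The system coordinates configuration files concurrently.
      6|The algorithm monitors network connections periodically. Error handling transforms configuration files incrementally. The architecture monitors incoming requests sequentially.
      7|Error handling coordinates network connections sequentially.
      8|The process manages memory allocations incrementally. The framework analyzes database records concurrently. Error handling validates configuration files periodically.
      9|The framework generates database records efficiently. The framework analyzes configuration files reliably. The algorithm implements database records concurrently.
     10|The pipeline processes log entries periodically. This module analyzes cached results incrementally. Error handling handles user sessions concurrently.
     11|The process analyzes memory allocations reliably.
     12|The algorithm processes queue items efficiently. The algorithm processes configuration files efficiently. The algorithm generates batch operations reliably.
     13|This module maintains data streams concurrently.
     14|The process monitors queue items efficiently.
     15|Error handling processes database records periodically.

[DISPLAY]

                ┏━━━━━━━━━━━━━━━━━━━━┓          
                ┃ DialogModal        ┃          
                ┠────────────────────┨          
                ┃Th┌──────────────┐te┃          
                ┃Th│    Exit?     │to┃          
                ┃Er│File already e│le┃          
                ┃Er│[OK]  Cancel  │ns┃          
                ┃Ea└──────────────┘le┃          
                ┃The algorithm monito┃          
                ┗━━━━━━━━━━━━━━━━━━━━┛          
                                                
 ┏━━━━━━━━━━━━━━━━━━━━━━━━━━━━━━━━┓             
 ┃ CalendarWidget                 ┃             
 ┠────────────────────────────────┨             
 ┃            May 2021            ┃             
 ┃Mo Tu We Th Fr Sa Su            ┃             
 ┃                1  2            ┃             
 ┃ 3  4  5*  6*  7  8*  9         ┃             
 ┃10 11 12* 13 14 15 16           ┃             


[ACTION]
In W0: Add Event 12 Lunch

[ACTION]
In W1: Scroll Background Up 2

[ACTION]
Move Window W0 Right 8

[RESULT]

                ┏━━━━━━━━━━━━━━━━━━━━┓          
                ┃ DialogModal        ┃          
                ┠────────────────────┨          
                ┃Th┌──────────────┐te┃          
                ┃Th│    Exit?     │to┃          
                ┃Er│File already e│le┃          
                ┃Er│[OK]  Cancel  │ns┃          
                ┃Ea└──────────────┘le┃          
                ┃The algorithm monito┃          
                ┗━━━━━━━━━━━━━━━━━━━━┛          
                                                
         ┏━━━━━━━━━━━━━━━━━━━━━━━━━━━━━━━━┓     
         ┃ CalendarWidget                 ┃     
         ┠────────────────────────────────┨     
         ┃            May 2021            ┃     
         ┃Mo Tu We Th Fr Sa Su            ┃     
         ┃                1  2            ┃     
         ┃ 3  4  5*  6*  7  8*  9         ┃     
         ┃10 11 12* 13 14 15 16           ┃     


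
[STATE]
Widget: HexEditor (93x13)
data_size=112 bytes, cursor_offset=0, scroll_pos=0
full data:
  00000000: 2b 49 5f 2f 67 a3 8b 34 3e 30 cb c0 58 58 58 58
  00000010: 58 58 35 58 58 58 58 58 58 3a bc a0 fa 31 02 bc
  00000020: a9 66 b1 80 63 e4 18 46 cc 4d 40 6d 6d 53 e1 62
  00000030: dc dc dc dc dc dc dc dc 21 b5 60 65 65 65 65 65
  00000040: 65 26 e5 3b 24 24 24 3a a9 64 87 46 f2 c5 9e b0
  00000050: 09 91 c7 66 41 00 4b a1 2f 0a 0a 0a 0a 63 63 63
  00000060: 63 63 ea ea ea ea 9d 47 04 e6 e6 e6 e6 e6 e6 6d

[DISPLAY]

00000000  2B 49 5f 2f 67 a3 8b 34  3e 30 cb c0 58 58 58 58  |+I_/g..4>0..XXXX|               
00000010  58 58 35 58 58 58 58 58  58 3a bc a0 fa 31 02 bc  |XX5XXXXXX:...1..|               
00000020  a9 66 b1 80 63 e4 18 46  cc 4d 40 6d 6d 53 e1 62  |.f..c..F.M@mmS.b|               
00000030  dc dc dc dc dc dc dc dc  21 b5 60 65 65 65 65 65  |........!.`eeeee|               
00000040  65 26 e5 3b 24 24 24 3a  a9 64 87 46 f2 c5 9e b0  |e&.;$$$:.d.F....|               
00000050  09 91 c7 66 41 00 4b a1  2f 0a 0a 0a 0a 63 63 63  |...fA.K./....ccc|               
00000060  63 63 ea ea ea ea 9d 47  04 e6 e6 e6 e6 e6 e6 6d  |cc.....G.......m|               
                                                                                             
                                                                                             
                                                                                             
                                                                                             
                                                                                             
                                                                                             


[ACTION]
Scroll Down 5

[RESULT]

00000050  09 91 c7 66 41 00 4b a1  2f 0a 0a 0a 0a 63 63 63  |...fA.K./....ccc|               
00000060  63 63 ea ea ea ea 9d 47  04 e6 e6 e6 e6 e6 e6 6d  |cc.....G.......m|               
                                                                                             
                                                                                             
                                                                                             
                                                                                             
                                                                                             
                                                                                             
                                                                                             
                                                                                             
                                                                                             
                                                                                             
                                                                                             


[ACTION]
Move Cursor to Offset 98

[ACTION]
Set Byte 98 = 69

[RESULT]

00000050  09 91 c7 66 41 00 4b a1  2f 0a 0a 0a 0a 63 63 63  |...fA.K./....ccc|               
00000060  63 63 69 ea ea ea 9d 47  04 e6 e6 e6 e6 e6 e6 6d  |cci....G.......m|               
                                                                                             
                                                                                             
                                                                                             
                                                                                             
                                                                                             
                                                                                             
                                                                                             
                                                                                             
                                                                                             
                                                                                             
                                                                                             


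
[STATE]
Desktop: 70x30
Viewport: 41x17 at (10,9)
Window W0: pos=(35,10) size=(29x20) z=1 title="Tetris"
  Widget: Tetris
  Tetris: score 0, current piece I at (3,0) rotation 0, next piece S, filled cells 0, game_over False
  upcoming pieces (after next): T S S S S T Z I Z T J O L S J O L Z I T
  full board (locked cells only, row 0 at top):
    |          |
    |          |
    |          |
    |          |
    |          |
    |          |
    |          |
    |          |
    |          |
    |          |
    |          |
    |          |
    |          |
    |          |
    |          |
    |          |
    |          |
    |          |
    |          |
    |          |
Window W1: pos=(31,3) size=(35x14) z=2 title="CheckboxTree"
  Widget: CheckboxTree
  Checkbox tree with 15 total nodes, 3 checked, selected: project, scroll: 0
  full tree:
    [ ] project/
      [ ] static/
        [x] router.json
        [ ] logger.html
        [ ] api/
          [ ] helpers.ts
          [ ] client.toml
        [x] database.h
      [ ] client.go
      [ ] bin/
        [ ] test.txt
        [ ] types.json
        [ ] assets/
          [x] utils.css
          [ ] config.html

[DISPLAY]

                     ┃     [ ] logger.htm
                     ┃     [ ] api/      
                     ┃       [ ] helpers.
                     ┃       [ ] client.t
                     ┃     [x] database.h
                     ┃   [ ] client.go   
                     ┃   [-] bin/        
                     ┗━━━━━━━━━━━━━━━━━━━
                         ┃          │    
                         ┃          │    
                         ┃          │Scor
                         ┃          │0   
                         ┃          │    
                         ┃          │    
                         ┃          │    
                         ┃          │    
                         ┃          │    


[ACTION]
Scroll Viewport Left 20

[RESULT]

                               ┃     [ ] 
                               ┃     [ ] 
                               ┃       [ 
                               ┃       [ 
                               ┃     [x] 
                               ┃   [ ] cl
                               ┃   [-] bi
                               ┗━━━━━━━━━
                                   ┃     
                                   ┃     
                                   ┃     
                                   ┃     
                                   ┃     
                                   ┃     
                                   ┃     
                                   ┃     
                                   ┃     


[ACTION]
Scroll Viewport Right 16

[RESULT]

               ┃     [ ] logger.html     
               ┃     [ ] api/            
               ┃       [ ] helpers.ts    
               ┃       [ ] client.toml   
               ┃     [x] database.h      
               ┃   [ ] client.go         
               ┃   [-] bin/              
               ┗━━━━━━━━━━━━━━━━━━━━━━━━━
                   ┃          │          
                   ┃          │          
                   ┃          │Score:    
                   ┃          │0         
                   ┃          │          
                   ┃          │          
                   ┃          │          
                   ┃          │          
                   ┃          │          


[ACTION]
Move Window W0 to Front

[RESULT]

               ┃     [ ] logger.html     
               ┃   ┏━━━━━━━━━━━━━━━━━━━━━
               ┃   ┃ Tetris              
               ┃   ┠─────────────────────
               ┃   ┃          │Next:     
               ┃   ┃          │ ░░       
               ┃   ┃          │░░        
               ┗━━━┃          │          
                   ┃          │          
                   ┃          │          
                   ┃          │Score:    
                   ┃          │0         
                   ┃          │          
                   ┃          │          
                   ┃          │          
                   ┃          │          
                   ┃          │          


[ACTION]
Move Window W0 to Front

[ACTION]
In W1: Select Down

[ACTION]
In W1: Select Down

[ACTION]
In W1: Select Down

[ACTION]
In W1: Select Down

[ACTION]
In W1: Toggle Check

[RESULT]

               ┃     [ ] logger.html     
               ┃>  ┏━━━━━━━━━━━━━━━━━━━━━
               ┃   ┃ Tetris              
               ┃   ┠─────────────────────
               ┃   ┃          │Next:     
               ┃   ┃          │ ░░       
               ┃   ┃          │░░        
               ┗━━━┃          │          
                   ┃          │          
                   ┃          │          
                   ┃          │Score:    
                   ┃          │0         
                   ┃          │          
                   ┃          │          
                   ┃          │          
                   ┃          │          
                   ┃          │          
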